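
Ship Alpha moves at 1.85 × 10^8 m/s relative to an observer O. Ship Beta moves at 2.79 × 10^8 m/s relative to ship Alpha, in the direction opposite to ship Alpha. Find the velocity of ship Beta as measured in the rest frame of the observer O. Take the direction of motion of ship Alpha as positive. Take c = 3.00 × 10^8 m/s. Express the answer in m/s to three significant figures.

In units of c (dividing by 3.00 × 10^8 m/s): v = 0.617, u' = -0.930.
u = (u' + v)/(1 + u'v/c²):
u = (-0.930 + 0.617) / (1 + (-0.930)·0.617) = -0.3133/0.4265 = -0.7347
(Galilean addition would give -0.313c.)
Converting back: u = -0.7347 × 3.00 × 10^8 m/s.

-2.20 × 10^8 m/s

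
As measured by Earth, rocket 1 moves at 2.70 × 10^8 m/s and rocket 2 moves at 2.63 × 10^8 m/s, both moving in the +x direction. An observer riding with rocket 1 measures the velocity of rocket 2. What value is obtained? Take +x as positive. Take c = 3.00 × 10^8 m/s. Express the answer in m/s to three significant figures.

β_A = 0.900, β_B = 0.877 (dividing each by c = 3.00 × 10^8 m/s).
Transform to A's frame with the inverse velocity-addition law: u' = (u − v)/(1 − uv/c²), taking u = β_B and v = β_A.
u' = (0.877 − 0.900) / (1 − (0.900)(0.877)) = -0.0233/0.2110 = -0.1106.
u' = -0.1106 × 3.00 × 10^8 m/s.

-3.32 × 10^7 m/s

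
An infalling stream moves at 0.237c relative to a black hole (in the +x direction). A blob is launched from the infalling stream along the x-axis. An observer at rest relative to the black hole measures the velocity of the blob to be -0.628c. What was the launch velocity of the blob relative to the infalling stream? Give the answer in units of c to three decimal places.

-0.753c

Invert the composition law: u' = (u − v)/(1 − uv/c²).
u' = (-0.628 − 0.237) / (1 − (-0.628)(0.237)) = -0.8650/1.1488 = -0.7529.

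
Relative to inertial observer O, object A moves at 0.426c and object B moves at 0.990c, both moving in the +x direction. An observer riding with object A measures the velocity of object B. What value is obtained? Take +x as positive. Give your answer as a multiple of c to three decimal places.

+0.975c

β_A = 0.426, β_B = 0.990.
Transform to A's frame with the inverse velocity-addition law: u' = (u − v)/(1 − uv/c²), taking u = β_B and v = β_A.
u' = (0.990 − 0.426) / (1 − (0.426)(0.990)) = 0.5640/0.5783 = 0.9753.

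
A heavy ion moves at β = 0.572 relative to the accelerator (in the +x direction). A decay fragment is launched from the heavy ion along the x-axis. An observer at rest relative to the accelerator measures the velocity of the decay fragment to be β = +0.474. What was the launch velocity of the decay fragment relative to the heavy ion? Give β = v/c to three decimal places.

β = -0.134

Invert the composition law: u' = (u − v)/(1 − uv/c²).
u' = (0.474 − 0.572) / (1 − (0.474)(0.572)) = -0.0980/0.7289 = -0.1345.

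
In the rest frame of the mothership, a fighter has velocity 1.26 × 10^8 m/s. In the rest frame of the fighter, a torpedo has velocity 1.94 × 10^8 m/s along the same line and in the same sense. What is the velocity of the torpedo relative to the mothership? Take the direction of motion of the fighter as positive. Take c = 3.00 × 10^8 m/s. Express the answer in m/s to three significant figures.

2.52 × 10^8 m/s

In units of c (dividing by 3.00 × 10^8 m/s): v = 0.420, u' = 0.647.
u = (u' + v)/(1 + u'v/c²):
u = (0.647 + 0.420) / (1 + 0.647·0.420) = 1.0667/1.2716 = 0.8388
Converting back: u = 0.8388 × 3.00 × 10^8 m/s.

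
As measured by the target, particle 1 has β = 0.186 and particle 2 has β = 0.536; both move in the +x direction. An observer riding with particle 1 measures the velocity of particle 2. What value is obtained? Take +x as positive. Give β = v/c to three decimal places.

β = +0.389

β_A = 0.186, β_B = 0.536.
Transform to A's frame with the inverse velocity-addition law: u' = (u − v)/(1 − uv/c²), taking u = β_B and v = β_A.
u' = (0.536 − 0.186) / (1 − (0.186)(0.536)) = 0.3500/0.9003 = 0.3888.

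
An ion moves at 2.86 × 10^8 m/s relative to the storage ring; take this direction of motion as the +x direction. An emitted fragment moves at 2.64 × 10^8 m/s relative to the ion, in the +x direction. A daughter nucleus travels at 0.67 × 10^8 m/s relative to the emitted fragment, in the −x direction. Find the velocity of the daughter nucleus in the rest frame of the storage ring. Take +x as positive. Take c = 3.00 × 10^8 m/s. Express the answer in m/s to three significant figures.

Apply u = (u' + v)/(1 + u'v/c²) successively, working outward toward the storage ring.
(Dividing each given speed by c = 3.00 × 10^8 m/s to work in units of c.)
Start: velocity of the ion relative to the storage ring = 0.9533c.
Compose with the emitted fragment (u' = 0.880 in the ion frame): u_1 = (0.880 + 0.953) / (1 + 0.880·0.953) = 1.8333/1.8389 = 0.9970.
Compose with the daughter nucleus (u' = -0.223 in the emitted fragment frame): u_2 = (-0.223 + 0.997) / (1 + (-0.223)·0.997) = 0.7736/0.7773 = 0.9952.
So u = 0.9952 × 3.00 × 10^8 m/s.

+2.99 × 10^8 m/s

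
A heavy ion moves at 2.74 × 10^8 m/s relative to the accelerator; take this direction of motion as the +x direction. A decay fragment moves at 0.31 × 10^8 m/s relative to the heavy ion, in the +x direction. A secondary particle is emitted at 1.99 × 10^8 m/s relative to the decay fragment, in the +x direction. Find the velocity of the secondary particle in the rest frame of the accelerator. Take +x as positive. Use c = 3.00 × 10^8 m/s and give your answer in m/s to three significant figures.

Apply u = (u' + v)/(1 + u'v/c²) successively, working outward toward the accelerator.
(Dividing each given speed by c = 3.00 × 10^8 m/s to work in units of c.)
Start: velocity of the heavy ion relative to the accelerator = 0.9133c.
Compose with the decay fragment (u' = 0.103 in the heavy ion frame): u_1 = (0.103 + 0.913) / (1 + 0.103·0.913) = 1.0167/1.0944 = 0.9290.
Compose with the secondary particle (u' = 0.663 in the decay fragment frame): u_2 = (0.663 + 0.929) / (1 + 0.663·0.929) = 1.5923/1.6162 = 0.9852.
So u = 0.9852 × 3.00 × 10^8 m/s.

2.96 × 10^8 m/s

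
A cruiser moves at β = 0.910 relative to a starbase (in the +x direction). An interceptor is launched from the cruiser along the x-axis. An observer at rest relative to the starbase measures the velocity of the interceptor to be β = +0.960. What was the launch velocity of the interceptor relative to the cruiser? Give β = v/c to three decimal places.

Invert the composition law: u' = (u − v)/(1 − uv/c²).
u' = (0.960 − 0.910) / (1 − (0.960)(0.910)) = 0.0500/0.1264 = 0.3956.

β = +0.396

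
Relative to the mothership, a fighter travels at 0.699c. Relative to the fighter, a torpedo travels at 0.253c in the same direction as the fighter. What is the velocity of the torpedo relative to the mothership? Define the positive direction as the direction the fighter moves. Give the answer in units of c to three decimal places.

With v = 0.699 and u' = 0.253 (in units of c),
u = (u' + v)/(1 + u'v/c²):
u = (0.253 + 0.699) / (1 + 0.253·0.699) = 0.9520/1.1768 = 0.8089
(Galilean addition would give +0.952c.)

0.809c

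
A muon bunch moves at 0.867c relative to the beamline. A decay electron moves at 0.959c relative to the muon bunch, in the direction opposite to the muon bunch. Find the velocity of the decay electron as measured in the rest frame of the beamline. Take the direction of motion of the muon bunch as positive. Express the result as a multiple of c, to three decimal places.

-0.546c

With v = 0.867 and u' = -0.959 (in units of c),
u = (u' + v)/(1 + u'v/c²):
u = (-0.959 + 0.867) / (1 + (-0.959)·0.867) = -0.0920/0.1685 = -0.5458
(Galilean addition would give -0.092c.)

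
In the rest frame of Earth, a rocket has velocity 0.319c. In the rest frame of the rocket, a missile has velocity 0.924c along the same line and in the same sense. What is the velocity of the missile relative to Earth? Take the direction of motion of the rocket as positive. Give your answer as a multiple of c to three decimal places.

0.960c

With v = 0.319 and u' = 0.924 (in units of c),
u = (u' + v)/(1 + u'v/c²):
u = (0.924 + 0.319) / (1 + 0.924·0.319) = 1.2430/1.2948 = 0.9600
(Galilean addition would give +1.243c, exceeding c.)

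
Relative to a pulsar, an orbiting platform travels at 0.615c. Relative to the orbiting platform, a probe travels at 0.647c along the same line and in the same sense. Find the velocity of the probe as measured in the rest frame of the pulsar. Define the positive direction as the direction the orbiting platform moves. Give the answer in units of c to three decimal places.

With v = 0.615 and u' = 0.647 (in units of c),
u = (u' + v)/(1 + u'v/c²):
u = (0.647 + 0.615) / (1 + 0.647·0.615) = 1.2620/1.3979 = 0.9028

0.903c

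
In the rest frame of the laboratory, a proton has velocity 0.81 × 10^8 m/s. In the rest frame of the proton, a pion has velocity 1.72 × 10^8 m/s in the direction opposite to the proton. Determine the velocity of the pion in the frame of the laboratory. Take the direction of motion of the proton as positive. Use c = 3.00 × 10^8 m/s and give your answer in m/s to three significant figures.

-1.08 × 10^8 m/s

In units of c (dividing by 3.00 × 10^8 m/s): v = 0.270, u' = -0.573.
u = (u' + v)/(1 + u'v/c²):
u = (-0.573 + 0.270) / (1 + (-0.573)·0.270) = -0.3033/0.8452 = -0.3589
(Galilean addition would give -0.303c.)
Converting back: u = -0.3589 × 3.00 × 10^8 m/s.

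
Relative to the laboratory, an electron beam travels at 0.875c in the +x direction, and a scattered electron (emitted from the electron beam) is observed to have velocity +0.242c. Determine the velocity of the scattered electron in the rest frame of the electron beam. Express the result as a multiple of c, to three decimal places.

Invert the composition law: u' = (u − v)/(1 − uv/c²).
u' = (0.242 − 0.875) / (1 − (0.242)(0.875)) = -0.6330/0.7883 = -0.8030.

-0.803c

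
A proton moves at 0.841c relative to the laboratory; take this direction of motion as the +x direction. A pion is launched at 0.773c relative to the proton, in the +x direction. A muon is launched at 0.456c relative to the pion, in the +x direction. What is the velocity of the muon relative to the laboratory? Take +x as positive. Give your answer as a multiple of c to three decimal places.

Apply u = (u' + v)/(1 + u'v/c²) successively, working outward toward the laboratory.
Start: velocity of the proton relative to the laboratory = 0.8410c.
Compose with the pion (u' = 0.773 in the proton frame): u_1 = (0.773 + 0.841) / (1 + 0.773·0.841) = 1.6140/1.6501 = 0.9781.
Compose with the muon (u' = 0.456 in the pion frame): u_2 = (0.456 + 0.978) / (1 + 0.456·0.978) = 1.4341/1.4460 = 0.9918.

0.992c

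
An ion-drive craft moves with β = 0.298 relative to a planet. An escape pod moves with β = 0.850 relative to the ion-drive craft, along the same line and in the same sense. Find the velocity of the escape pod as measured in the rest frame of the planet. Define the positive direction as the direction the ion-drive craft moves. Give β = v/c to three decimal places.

With v = 0.298 and u' = 0.850 (in units of c),
u = (u' + v)/(1 + u'v/c²):
u = (0.850 + 0.298) / (1 + 0.850·0.298) = 1.1480/1.2533 = 0.9160

β = 0.916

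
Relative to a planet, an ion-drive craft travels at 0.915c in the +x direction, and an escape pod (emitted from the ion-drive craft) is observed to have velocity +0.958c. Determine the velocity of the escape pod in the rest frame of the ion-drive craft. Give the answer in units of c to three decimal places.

Invert the composition law: u' = (u − v)/(1 − uv/c²).
u' = (0.958 − 0.915) / (1 − (0.958)(0.915)) = 0.0430/0.1234 = 0.3484.

+0.348c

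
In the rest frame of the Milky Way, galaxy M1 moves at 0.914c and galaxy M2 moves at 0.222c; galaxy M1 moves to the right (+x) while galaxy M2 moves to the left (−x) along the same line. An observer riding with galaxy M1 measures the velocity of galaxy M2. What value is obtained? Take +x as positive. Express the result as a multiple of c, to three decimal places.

-0.944c

β_A = 0.914, β_B = -0.222.
Transform to A's frame with the inverse velocity-addition law: u' = (u − v)/(1 − uv/c²), taking u = β_B and v = β_A.
u' = (-0.222 − 0.914) / (1 − (0.914)(-0.222)) = -1.1360/1.2029 = -0.9444.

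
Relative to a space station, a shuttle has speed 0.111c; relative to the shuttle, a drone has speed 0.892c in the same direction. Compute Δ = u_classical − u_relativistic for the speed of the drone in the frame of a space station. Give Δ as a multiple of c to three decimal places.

Galilean: u_cl = 0.892 + 0.111 = 1.0030.
Relativistic: u_rel = (0.892 + 0.111) / (1 + 0.892·0.111) = 1.0030/1.0990 = 0.9126.
Δ = 1.0030 − 0.9126 = 0.0904.
(The classical prediction exceeds c; the relativistic result does not.)

Δ = 0.090c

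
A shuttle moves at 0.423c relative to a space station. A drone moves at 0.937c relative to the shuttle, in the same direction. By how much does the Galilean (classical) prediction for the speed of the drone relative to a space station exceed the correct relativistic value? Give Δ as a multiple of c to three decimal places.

Galilean: u_cl = 0.937 + 0.423 = 1.3600.
Relativistic: u_rel = (0.937 + 0.423) / (1 + 0.937·0.423) = 1.3600/1.3964 = 0.9740.
Δ = 1.3600 − 0.9740 = 0.3860.
(The classical prediction exceeds c; the relativistic result does not.)

Δ = 0.386c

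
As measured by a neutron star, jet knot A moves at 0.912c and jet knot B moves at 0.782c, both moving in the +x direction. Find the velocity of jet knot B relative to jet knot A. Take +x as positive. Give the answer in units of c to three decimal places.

β_A = 0.912, β_B = 0.782.
Transform to A's frame with the inverse velocity-addition law: u' = (u − v)/(1 − uv/c²), taking u = β_B and v = β_A.
u' = (0.782 − 0.912) / (1 − (0.912)(0.782)) = -0.1300/0.2868 = -0.4533.

-0.453c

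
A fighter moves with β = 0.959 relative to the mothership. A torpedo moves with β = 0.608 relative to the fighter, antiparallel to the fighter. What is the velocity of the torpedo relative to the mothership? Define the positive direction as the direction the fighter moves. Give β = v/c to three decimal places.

With v = 0.959 and u' = -0.608 (in units of c),
u = (u' + v)/(1 + u'v/c²):
u = (-0.608 + 0.959) / (1 + (-0.608)·0.959) = 0.3510/0.4169 = 0.8419

β = +0.842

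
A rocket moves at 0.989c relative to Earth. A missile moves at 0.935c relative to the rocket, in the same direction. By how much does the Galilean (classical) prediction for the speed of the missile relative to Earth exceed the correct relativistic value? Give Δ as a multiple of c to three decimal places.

Galilean: u_cl = 0.935 + 0.989 = 1.9240.
Relativistic: u_rel = (0.935 + 0.989) / (1 + 0.935·0.989) = 1.9240/1.9247 = 0.9996.
Δ = 1.9240 − 0.9996 = 0.9244.
(The classical prediction exceeds c; the relativistic result does not.)

Δ = 0.924c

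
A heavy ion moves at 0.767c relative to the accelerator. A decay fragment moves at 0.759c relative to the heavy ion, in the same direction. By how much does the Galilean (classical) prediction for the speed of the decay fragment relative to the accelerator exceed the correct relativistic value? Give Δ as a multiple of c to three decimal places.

Galilean: u_cl = 0.759 + 0.767 = 1.5260.
Relativistic: u_rel = (0.759 + 0.767) / (1 + 0.759·0.767) = 1.5260/1.5822 = 0.9645.
Δ = 1.5260 − 0.9645 = 0.5615.
(The classical prediction exceeds c; the relativistic result does not.)

Δ = 0.561c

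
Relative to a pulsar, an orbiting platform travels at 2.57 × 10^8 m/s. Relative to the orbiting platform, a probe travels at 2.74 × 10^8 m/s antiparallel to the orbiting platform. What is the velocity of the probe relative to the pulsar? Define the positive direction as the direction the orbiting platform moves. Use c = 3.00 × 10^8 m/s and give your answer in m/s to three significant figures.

-7.81 × 10^7 m/s

In units of c (dividing by 3.00 × 10^8 m/s): v = 0.857, u' = -0.913.
u = (u' + v)/(1 + u'v/c²):
u = (-0.913 + 0.857) / (1 + (-0.913)·0.857) = -0.0567/0.2176 = -0.2604
(Galilean addition would give -0.057c.)
Converting back: u = -0.2604 × 3.00 × 10^8 m/s.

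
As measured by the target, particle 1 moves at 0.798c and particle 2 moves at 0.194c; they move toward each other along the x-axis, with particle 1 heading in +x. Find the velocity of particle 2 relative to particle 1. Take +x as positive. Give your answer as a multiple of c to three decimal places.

-0.859c

β_A = 0.798, β_B = -0.194.
Transform to A's frame with the inverse velocity-addition law: u' = (u − v)/(1 − uv/c²), taking u = β_B and v = β_A.
u' = (-0.194 − 0.798) / (1 − (0.798)(-0.194)) = -0.9920/1.1548 = -0.8590.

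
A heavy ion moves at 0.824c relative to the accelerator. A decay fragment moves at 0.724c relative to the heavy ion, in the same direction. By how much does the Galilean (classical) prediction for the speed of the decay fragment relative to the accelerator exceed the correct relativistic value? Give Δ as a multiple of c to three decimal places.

Δ = 0.578c

Galilean: u_cl = 0.724 + 0.824 = 1.5480.
Relativistic: u_rel = (0.724 + 0.824) / (1 + 0.724·0.824) = 1.5480/1.5966 = 0.9696.
Δ = 1.5480 − 0.9696 = 0.5784.
(The classical prediction exceeds c; the relativistic result does not.)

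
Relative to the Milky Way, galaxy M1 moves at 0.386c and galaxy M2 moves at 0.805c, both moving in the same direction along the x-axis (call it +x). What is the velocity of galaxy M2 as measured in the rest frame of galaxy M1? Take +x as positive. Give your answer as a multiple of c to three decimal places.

β_A = 0.386, β_B = 0.805.
Transform to A's frame with the inverse velocity-addition law: u' = (u − v)/(1 − uv/c²), taking u = β_B and v = β_A.
u' = (0.805 − 0.386) / (1 − (0.386)(0.805)) = 0.4190/0.6893 = 0.6079.

+0.608c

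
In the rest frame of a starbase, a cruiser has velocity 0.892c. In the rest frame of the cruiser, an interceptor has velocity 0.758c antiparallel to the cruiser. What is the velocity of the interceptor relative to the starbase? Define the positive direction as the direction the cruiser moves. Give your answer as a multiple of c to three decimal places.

With v = 0.892 and u' = -0.758 (in units of c),
u = (u' + v)/(1 + u'v/c²):
u = (-0.758 + 0.892) / (1 + (-0.758)·0.892) = 0.1340/0.3239 = 0.4138
(Galilean addition would give +0.134c.)

+0.414c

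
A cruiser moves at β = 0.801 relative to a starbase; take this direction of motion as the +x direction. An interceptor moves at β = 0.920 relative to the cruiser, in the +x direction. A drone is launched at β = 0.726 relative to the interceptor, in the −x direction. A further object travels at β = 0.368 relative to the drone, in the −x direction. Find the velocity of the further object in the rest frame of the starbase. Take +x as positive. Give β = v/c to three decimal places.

β = +0.882

Apply u = (u' + v)/(1 + u'v/c²) successively, working outward toward the starbase.
Start: velocity of the cruiser relative to the starbase = 0.8010c.
Compose with the interceptor (u' = 0.920 in the cruiser frame): u_1 = (0.920 + 0.801) / (1 + 0.920·0.801) = 1.7210/1.7369 = 0.9908.
Compose with the drone (u' = -0.726 in the interceptor frame): u_2 = (-0.726 + 0.991) / (1 + (-0.726)·0.991) = 0.2648/0.2807 = 0.9436.
Compose with the further object (u' = -0.368 in the drone frame): u_3 = (-0.368 + 0.944) / (1 + (-0.368)·0.944) = 0.5756/0.6527 = 0.8819.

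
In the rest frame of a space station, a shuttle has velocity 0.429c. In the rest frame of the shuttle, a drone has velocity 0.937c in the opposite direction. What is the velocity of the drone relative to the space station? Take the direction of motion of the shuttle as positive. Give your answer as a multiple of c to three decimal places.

-0.849c

With v = 0.429 and u' = -0.937 (in units of c),
u = (u' + v)/(1 + u'v/c²):
u = (-0.937 + 0.429) / (1 + (-0.937)·0.429) = -0.5080/0.5980 = -0.8495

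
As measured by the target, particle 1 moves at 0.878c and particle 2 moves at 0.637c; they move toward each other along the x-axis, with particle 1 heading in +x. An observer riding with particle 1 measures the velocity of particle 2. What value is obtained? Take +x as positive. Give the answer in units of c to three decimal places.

β_A = 0.878, β_B = -0.637.
Transform to A's frame with the inverse velocity-addition law: u' = (u − v)/(1 − uv/c²), taking u = β_B and v = β_A.
u' = (-0.637 − 0.878) / (1 − (0.878)(-0.637)) = -1.5150/1.5593 = -0.9716.

-0.972c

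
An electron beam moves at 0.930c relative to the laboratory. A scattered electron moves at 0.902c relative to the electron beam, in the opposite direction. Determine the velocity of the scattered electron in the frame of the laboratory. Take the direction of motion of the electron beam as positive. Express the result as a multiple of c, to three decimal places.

+0.174c

With v = 0.930 and u' = -0.902 (in units of c),
u = (u' + v)/(1 + u'v/c²):
u = (-0.902 + 0.930) / (1 + (-0.902)·0.930) = 0.0280/0.1611 = 0.1738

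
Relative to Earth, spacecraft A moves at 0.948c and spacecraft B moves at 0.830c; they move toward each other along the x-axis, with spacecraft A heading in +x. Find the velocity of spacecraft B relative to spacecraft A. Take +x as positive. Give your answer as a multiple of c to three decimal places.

β_A = 0.948, β_B = -0.830.
Transform to A's frame with the inverse velocity-addition law: u' = (u − v)/(1 − uv/c²), taking u = β_B and v = β_A.
u' = (-0.830 − 0.948) / (1 − (0.948)(-0.830)) = -1.7780/1.7868 = -0.9951.

-0.995c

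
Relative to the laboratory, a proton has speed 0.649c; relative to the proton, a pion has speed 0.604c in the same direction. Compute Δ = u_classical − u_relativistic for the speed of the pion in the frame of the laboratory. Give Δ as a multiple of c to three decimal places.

Δ = 0.353c

Galilean: u_cl = 0.604 + 0.649 = 1.2530.
Relativistic: u_rel = (0.604 + 0.649) / (1 + 0.604·0.649) = 1.2530/1.3920 = 0.9001.
Δ = 1.2530 − 0.9001 = 0.3529.
(The classical prediction exceeds c; the relativistic result does not.)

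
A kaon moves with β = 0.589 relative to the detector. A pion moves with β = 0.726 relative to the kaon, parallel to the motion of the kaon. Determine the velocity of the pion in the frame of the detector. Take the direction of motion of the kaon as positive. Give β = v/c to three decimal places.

With v = 0.589 and u' = 0.726 (in units of c),
u = (u' + v)/(1 + u'v/c²):
u = (0.726 + 0.589) / (1 + 0.726·0.589) = 1.3150/1.4276 = 0.9211

β = 0.921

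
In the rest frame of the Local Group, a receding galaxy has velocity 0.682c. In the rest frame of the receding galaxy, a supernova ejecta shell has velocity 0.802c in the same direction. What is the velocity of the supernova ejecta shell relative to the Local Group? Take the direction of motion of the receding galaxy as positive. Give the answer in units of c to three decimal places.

0.959c

With v = 0.682 and u' = 0.802 (in units of c),
u = (u' + v)/(1 + u'v/c²):
u = (0.802 + 0.682) / (1 + 0.802·0.682) = 1.4840/1.5470 = 0.9593
(Galilean addition would give +1.484c, exceeding c.)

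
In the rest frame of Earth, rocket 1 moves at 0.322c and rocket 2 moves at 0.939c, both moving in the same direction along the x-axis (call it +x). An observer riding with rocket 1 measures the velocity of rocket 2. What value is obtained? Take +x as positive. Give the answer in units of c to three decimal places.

+0.884c

β_A = 0.322, β_B = 0.939.
Transform to A's frame with the inverse velocity-addition law: u' = (u − v)/(1 − uv/c²), taking u = β_B and v = β_A.
u' = (0.939 − 0.322) / (1 − (0.322)(0.939)) = 0.6170/0.6976 = 0.8844.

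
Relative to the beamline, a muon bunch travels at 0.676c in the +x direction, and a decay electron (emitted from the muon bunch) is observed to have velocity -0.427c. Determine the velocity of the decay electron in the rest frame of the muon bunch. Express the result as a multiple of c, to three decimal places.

-0.856c

Invert the composition law: u' = (u − v)/(1 − uv/c²).
u' = (-0.427 − 0.676) / (1 − (-0.427)(0.676)) = -1.1030/1.2887 = -0.8559.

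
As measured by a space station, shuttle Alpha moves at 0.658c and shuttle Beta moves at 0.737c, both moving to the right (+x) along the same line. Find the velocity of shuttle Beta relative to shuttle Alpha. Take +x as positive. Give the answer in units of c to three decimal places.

β_A = 0.658, β_B = 0.737.
Transform to A's frame with the inverse velocity-addition law: u' = (u − v)/(1 − uv/c²), taking u = β_B and v = β_A.
u' = (0.737 − 0.658) / (1 − (0.658)(0.737)) = 0.0790/0.5151 = 0.1534.

+0.153c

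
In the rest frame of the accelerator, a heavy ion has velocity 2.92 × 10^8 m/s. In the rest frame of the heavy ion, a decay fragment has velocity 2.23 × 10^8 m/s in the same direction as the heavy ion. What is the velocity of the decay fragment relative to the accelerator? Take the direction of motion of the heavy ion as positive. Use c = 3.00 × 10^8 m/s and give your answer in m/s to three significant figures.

2.99 × 10^8 m/s

In units of c (dividing by 3.00 × 10^8 m/s): v = 0.973, u' = 0.743.
u = (u' + v)/(1 + u'v/c²):
u = (0.743 + 0.973) / (1 + 0.743·0.973) = 1.7167/1.7235 = 0.9960
Converting back: u = 0.9960 × 3.00 × 10^8 m/s.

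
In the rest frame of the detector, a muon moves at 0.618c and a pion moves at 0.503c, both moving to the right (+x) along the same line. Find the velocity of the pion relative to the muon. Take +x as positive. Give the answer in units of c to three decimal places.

β_A = 0.618, β_B = 0.503.
Transform to A's frame with the inverse velocity-addition law: u' = (u − v)/(1 − uv/c²), taking u = β_B and v = β_A.
u' = (0.503 − 0.618) / (1 − (0.618)(0.503)) = -0.1150/0.6891 = -0.1669.

-0.167c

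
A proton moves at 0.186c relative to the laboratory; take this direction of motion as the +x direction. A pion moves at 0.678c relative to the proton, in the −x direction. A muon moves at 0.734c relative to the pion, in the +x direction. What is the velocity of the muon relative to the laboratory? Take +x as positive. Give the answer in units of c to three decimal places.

Apply u = (u' + v)/(1 + u'v/c²) successively, working outward toward the laboratory.
Start: velocity of the proton relative to the laboratory = 0.1860c.
Compose with the pion (u' = -0.678 in the proton frame): u_1 = (-0.678 + 0.186) / (1 + (-0.678)·0.186) = -0.4920/0.8739 = -0.5630.
Compose with the muon (u' = 0.734 in the pion frame): u_2 = (0.734 + (-0.563)) / (1 + 0.734·(-0.563)) = 0.1710/0.5868 = 0.2914.

+0.291c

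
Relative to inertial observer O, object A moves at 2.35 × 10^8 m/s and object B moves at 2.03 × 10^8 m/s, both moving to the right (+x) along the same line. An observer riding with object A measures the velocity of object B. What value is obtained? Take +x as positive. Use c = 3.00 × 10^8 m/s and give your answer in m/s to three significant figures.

β_A = 0.783, β_B = 0.677 (dividing each by c = 3.00 × 10^8 m/s).
Transform to A's frame with the inverse velocity-addition law: u' = (u − v)/(1 − uv/c²), taking u = β_B and v = β_A.
u' = (0.677 − 0.783) / (1 − (0.783)(0.677)) = -0.1067/0.4699 = -0.2270.
u' = -0.2270 × 3.00 × 10^8 m/s.

-6.81 × 10^7 m/s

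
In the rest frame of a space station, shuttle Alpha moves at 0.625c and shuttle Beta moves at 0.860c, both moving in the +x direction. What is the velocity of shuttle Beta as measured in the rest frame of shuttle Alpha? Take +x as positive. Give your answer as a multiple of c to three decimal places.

+0.508c

β_A = 0.625, β_B = 0.860.
Transform to A's frame with the inverse velocity-addition law: u' = (u − v)/(1 − uv/c²), taking u = β_B and v = β_A.
u' = (0.860 − 0.625) / (1 − (0.625)(0.860)) = 0.2350/0.4625 = 0.5081.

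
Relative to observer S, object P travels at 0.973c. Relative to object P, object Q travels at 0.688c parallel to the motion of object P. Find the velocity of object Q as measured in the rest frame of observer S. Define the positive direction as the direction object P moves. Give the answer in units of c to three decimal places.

0.995c

With v = 0.973 and u' = 0.688 (in units of c),
u = (u' + v)/(1 + u'v/c²):
u = (0.688 + 0.973) / (1 + 0.688·0.973) = 1.6610/1.6694 = 0.9950
(Galilean addition would give +1.661c, exceeding c.)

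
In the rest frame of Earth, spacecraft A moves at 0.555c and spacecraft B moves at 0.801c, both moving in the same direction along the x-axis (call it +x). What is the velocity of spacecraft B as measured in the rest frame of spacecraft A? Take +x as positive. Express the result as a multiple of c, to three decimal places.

+0.443c

β_A = 0.555, β_B = 0.801.
Transform to A's frame with the inverse velocity-addition law: u' = (u − v)/(1 − uv/c²), taking u = β_B and v = β_A.
u' = (0.801 − 0.555) / (1 − (0.555)(0.801)) = 0.2460/0.5554 = 0.4429.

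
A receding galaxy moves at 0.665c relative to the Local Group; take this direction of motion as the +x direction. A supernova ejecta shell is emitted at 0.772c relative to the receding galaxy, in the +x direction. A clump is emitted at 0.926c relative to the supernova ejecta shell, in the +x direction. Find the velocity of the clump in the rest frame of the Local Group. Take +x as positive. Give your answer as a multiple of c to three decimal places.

0.998c

Apply u = (u' + v)/(1 + u'v/c²) successively, working outward toward the Local Group.
Start: velocity of the receding galaxy relative to the Local Group = 0.6650c.
Compose with the supernova ejecta shell (u' = 0.772 in the receding galaxy frame): u_1 = (0.772 + 0.665) / (1 + 0.772·0.665) = 1.4370/1.5134 = 0.9495.
Compose with the clump (u' = 0.926 in the supernova ejecta shell frame): u_2 = (0.926 + 0.950) / (1 + 0.926·0.950) = 1.8755/1.8793 = 0.9980.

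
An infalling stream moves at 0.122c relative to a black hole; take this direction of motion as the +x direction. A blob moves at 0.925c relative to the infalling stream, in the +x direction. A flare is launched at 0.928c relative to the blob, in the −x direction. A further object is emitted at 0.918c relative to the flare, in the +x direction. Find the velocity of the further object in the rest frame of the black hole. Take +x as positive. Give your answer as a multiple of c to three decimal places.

Apply u = (u' + v)/(1 + u'v/c²) successively, working outward toward the black hole.
Start: velocity of the infalling stream relative to the black hole = 0.1220c.
Compose with the blob (u' = 0.925 in the infalling stream frame): u_1 = (0.925 + 0.122) / (1 + 0.925·0.122) = 1.0470/1.1128 = 0.9408.
Compose with the flare (u' = -0.928 in the blob frame): u_2 = (-0.928 + 0.941) / (1 + (-0.928)·0.941) = 0.0128/0.1269 = 0.1011.
Compose with the further object (u' = 0.918 in the flare frame): u_3 = (0.918 + 0.101) / (1 + 0.918·0.101) = 1.0191/1.0928 = 0.9325.

+0.933c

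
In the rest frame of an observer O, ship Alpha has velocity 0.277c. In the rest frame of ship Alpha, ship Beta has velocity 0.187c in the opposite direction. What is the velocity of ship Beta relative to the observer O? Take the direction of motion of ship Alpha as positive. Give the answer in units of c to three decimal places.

With v = 0.277 and u' = -0.187 (in units of c),
u = (u' + v)/(1 + u'v/c²):
u = (-0.187 + 0.277) / (1 + (-0.187)·0.277) = 0.0900/0.9482 = 0.0949
(Galilean addition would give +0.090c.)

+0.095c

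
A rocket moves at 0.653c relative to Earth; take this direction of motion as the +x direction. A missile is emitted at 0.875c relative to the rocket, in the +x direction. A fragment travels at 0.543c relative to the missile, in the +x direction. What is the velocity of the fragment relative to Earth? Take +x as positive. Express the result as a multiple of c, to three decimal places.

0.992c

Apply u = (u' + v)/(1 + u'v/c²) successively, working outward toward Earth.
Start: velocity of the rocket relative to Earth = 0.6530c.
Compose with the missile (u' = 0.875 in the rocket frame): u_1 = (0.875 + 0.653) / (1 + 0.875·0.653) = 1.5280/1.5714 = 0.9724.
Compose with the fragment (u' = 0.543 in the missile frame): u_2 = (0.543 + 0.972) / (1 + 0.543·0.972) = 1.5154/1.5280 = 0.9917.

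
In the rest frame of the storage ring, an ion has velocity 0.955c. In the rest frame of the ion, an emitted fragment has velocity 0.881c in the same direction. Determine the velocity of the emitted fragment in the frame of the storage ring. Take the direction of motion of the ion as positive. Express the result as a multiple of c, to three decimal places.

0.997c

With v = 0.955 and u' = 0.881 (in units of c),
u = (u' + v)/(1 + u'v/c²):
u = (0.881 + 0.955) / (1 + 0.881·0.955) = 1.8360/1.8414 = 0.9971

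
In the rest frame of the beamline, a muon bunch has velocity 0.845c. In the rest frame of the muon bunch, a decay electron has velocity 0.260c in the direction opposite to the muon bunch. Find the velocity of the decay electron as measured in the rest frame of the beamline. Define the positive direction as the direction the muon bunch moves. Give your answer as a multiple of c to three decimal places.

With v = 0.845 and u' = -0.260 (in units of c),
u = (u' + v)/(1 + u'v/c²):
u = (-0.260 + 0.845) / (1 + (-0.260)·0.845) = 0.5850/0.7803 = 0.7497

+0.750c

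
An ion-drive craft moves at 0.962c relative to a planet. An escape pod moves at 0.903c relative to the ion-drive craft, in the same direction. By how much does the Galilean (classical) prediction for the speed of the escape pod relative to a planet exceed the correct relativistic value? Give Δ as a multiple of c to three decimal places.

Δ = 0.867c

Galilean: u_cl = 0.903 + 0.962 = 1.8650.
Relativistic: u_rel = (0.903 + 0.962) / (1 + 0.903·0.962) = 1.8650/1.8687 = 0.9980.
Δ = 1.8650 − 0.9980 = 0.8670.
(The classical prediction exceeds c; the relativistic result does not.)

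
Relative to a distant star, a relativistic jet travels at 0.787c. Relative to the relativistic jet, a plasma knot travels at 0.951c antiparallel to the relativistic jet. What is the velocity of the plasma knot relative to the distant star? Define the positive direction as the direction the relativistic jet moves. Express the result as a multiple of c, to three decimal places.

With v = 0.787 and u' = -0.951 (in units of c),
u = (u' + v)/(1 + u'v/c²):
u = (-0.951 + 0.787) / (1 + (-0.951)·0.787) = -0.1640/0.2516 = -0.6519
(Galilean addition would give -0.164c.)

-0.652c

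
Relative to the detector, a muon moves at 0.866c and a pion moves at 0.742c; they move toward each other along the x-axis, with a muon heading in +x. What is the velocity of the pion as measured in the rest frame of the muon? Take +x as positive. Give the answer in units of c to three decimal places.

-0.979c

β_A = 0.866, β_B = -0.742.
Transform to A's frame with the inverse velocity-addition law: u' = (u − v)/(1 − uv/c²), taking u = β_B and v = β_A.
u' = (-0.742 − 0.866) / (1 − (0.866)(-0.742)) = -1.6080/1.6426 = -0.9790.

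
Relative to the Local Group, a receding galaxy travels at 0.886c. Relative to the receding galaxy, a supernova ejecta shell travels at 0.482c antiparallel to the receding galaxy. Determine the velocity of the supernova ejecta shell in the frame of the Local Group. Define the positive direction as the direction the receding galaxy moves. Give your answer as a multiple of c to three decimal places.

+0.705c

With v = 0.886 and u' = -0.482 (in units of c),
u = (u' + v)/(1 + u'v/c²):
u = (-0.482 + 0.886) / (1 + (-0.482)·0.886) = 0.4040/0.5729 = 0.7051
(Galilean addition would give +0.404c.)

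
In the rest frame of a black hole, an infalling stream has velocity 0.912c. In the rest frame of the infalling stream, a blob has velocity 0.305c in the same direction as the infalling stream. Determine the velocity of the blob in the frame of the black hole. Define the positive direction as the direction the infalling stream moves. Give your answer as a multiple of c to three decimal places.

With v = 0.912 and u' = 0.305 (in units of c),
u = (u' + v)/(1 + u'v/c²):
u = (0.305 + 0.912) / (1 + 0.305·0.912) = 1.2170/1.2782 = 0.9521

0.952c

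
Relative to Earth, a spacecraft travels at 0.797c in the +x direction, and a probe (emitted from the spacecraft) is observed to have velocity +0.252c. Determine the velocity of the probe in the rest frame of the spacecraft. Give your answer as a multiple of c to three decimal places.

-0.682c

Invert the composition law: u' = (u − v)/(1 − uv/c²).
u' = (0.252 − 0.797) / (1 − (0.252)(0.797)) = -0.5450/0.7992 = -0.6820.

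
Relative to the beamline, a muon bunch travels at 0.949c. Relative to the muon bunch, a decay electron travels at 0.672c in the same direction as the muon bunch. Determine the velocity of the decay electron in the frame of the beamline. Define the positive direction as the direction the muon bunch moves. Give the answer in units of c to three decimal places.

With v = 0.949 and u' = 0.672 (in units of c),
u = (u' + v)/(1 + u'v/c²):
u = (0.672 + 0.949) / (1 + 0.672·0.949) = 1.6210/1.6377 = 0.9898
(Galilean addition would give +1.621c, exceeding c.)

0.990c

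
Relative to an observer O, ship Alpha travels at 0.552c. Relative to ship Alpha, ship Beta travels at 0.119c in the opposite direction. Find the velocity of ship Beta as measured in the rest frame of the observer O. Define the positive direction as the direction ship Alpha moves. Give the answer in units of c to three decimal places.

+0.463c

With v = 0.552 and u' = -0.119 (in units of c),
u = (u' + v)/(1 + u'v/c²):
u = (-0.119 + 0.552) / (1 + (-0.119)·0.552) = 0.4330/0.9343 = 0.4634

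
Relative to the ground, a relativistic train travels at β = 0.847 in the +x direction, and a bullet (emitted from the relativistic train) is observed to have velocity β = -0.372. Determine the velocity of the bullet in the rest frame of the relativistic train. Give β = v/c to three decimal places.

β = -0.927

Invert the composition law: u' = (u − v)/(1 − uv/c²).
u' = (-0.372 − 0.847) / (1 − (-0.372)(0.847)) = -1.2190/1.3151 = -0.9269.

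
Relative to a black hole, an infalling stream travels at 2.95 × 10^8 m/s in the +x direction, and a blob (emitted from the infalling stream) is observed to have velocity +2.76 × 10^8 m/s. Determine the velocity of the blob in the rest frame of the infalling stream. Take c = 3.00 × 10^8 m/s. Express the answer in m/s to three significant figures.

-1.99 × 10^8 m/s

v = 0.983c, u = 0.920c.
Invert the composition law: u' = (u − v)/(1 − uv/c²).
u' = (0.920 − 0.983) / (1 − (0.920)(0.983)) = -0.0633/0.0953 = -0.6643.
u' = -0.6643 × 3.00 × 10^8 m/s.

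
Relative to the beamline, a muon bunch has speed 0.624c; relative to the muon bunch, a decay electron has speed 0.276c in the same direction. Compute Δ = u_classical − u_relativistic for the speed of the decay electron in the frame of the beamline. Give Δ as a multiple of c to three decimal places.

Δ = 0.132c

Galilean: u_cl = 0.276 + 0.624 = 0.9000.
Relativistic: u_rel = (0.276 + 0.624) / (1 + 0.276·0.624) = 0.9000/1.1722 = 0.7678.
Δ = 0.9000 − 0.7678 = 0.1322.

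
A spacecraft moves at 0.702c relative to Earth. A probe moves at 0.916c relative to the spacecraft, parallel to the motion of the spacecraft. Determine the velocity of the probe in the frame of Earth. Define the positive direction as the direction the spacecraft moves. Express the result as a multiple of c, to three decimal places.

With v = 0.702 and u' = 0.916 (in units of c),
u = (u' + v)/(1 + u'v/c²):
u = (0.916 + 0.702) / (1 + 0.916·0.702) = 1.6180/1.6430 = 0.9848

0.985c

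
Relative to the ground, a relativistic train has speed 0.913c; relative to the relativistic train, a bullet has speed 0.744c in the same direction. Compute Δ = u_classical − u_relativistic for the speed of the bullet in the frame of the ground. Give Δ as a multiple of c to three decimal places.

Δ = 0.670c

Galilean: u_cl = 0.744 + 0.913 = 1.6570.
Relativistic: u_rel = (0.744 + 0.913) / (1 + 0.744·0.913) = 1.6570/1.6793 = 0.9867.
Δ = 1.6570 − 0.9867 = 0.6703.
(The classical prediction exceeds c; the relativistic result does not.)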